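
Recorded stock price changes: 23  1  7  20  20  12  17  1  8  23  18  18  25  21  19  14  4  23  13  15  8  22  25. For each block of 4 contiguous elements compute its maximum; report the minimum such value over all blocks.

17

Each size-4 window and its max:
[23, 1, 7, 20] → max 23
[1, 7, 20, 20] → max 20
[7, 20, 20, 12] → max 20
[20, 20, 12, 17] → max 20
[20, 12, 17, 1] → max 20
[12, 17, 1, 8] → max 17
[17, 1, 8, 23] → max 23
[1, 8, 23, 18] → max 23
[8, 23, 18, 18] → max 23
[23, 18, 18, 25] → max 25
[18, 18, 25, 21] → max 25
[18, 25, 21, 19] → max 25
[25, 21, 19, 14] → max 25
[21, 19, 14, 4] → max 21
[19, 14, 4, 23] → max 23
[14, 4, 23, 13] → max 23
[4, 23, 13, 15] → max 23
[23, 13, 15, 8] → max 23
[13, 15, 8, 22] → max 22
[15, 8, 22, 25] → max 25
Minimum of these is 17.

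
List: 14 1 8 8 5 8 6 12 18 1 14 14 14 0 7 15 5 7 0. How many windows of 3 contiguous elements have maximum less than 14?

6

(14, 1, 8) → max 14
(1, 8, 8) → max 8  < 14 ✓
(8, 8, 5) → max 8  < 14 ✓
(8, 5, 8) → max 8  < 14 ✓
(5, 8, 6) → max 8  < 14 ✓
(8, 6, 12) → max 12  < 14 ✓
(6, 12, 18) → max 18
(12, 18, 1) → max 18
(18, 1, 14) → max 18
(1, 14, 14) → max 14
(14, 14, 14) → max 14
(14, 14, 0) → max 14
(14, 0, 7) → max 14
(0, 7, 15) → max 15
(7, 15, 5) → max 15
(15, 5, 7) → max 15
(5, 7, 0) → max 7  < 14 ✓
6 windows satisfy the condition.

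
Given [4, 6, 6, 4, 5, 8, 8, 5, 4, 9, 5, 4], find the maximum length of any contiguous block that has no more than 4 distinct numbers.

[4] 1 distinct, len 1
[4, 6] 2 distinct, len 2
[4, 6, 6] 2 distinct, len 3
[4, 6, 6, 4] 2 distinct, len 4
[4, 6, 6, 4, 5] 3 distinct, len 5
[4, 6, 6, 4, 5, 8] 4 distinct, len 6
[4, 6, 6, 4, 5, 8, 8] 4 distinct, len 7
[4, 6, 6, 4, 5, 8, 8, 5] 4 distinct, len 8
[4, 6, 6, 4, 5, 8, 8, 5, 4] 4 distinct, len 9
[4, 5, 8, 8, 5, 4, 9] 4 distinct, len 7
[4, 5, 8, 8, 5, 4, 9, 5] 4 distinct, len 8
[4, 5, 8, 8, 5, 4, 9, 5, 4] 4 distinct, len 9
Longest length with ≤4 distinct: 9.

9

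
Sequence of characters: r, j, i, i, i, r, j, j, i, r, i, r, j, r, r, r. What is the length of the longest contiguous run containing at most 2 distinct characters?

add r: window [r] (1 distinct), len 1
add j: window [r, j] (2 distinct), len 2
add i: window [j, i] (2 distinct), len 2
add i: window [j, i, i] (2 distinct), len 3
add i: window [j, i, i, i] (2 distinct), len 4
add r: window [i, i, i, r] (2 distinct), len 4
add j: window [r, j] (2 distinct), len 2
add j: window [r, j, j] (2 distinct), len 3
add i: window [j, j, i] (2 distinct), len 3
add r: window [i, r] (2 distinct), len 2
add i: window [i, r, i] (2 distinct), len 3
add r: window [i, r, i, r] (2 distinct), len 4
add j: window [r, j] (2 distinct), len 2
add r: window [r, j, r] (2 distinct), len 3
add r: window [r, j, r, r] (2 distinct), len 4
add r: window [r, j, r, r, r] (2 distinct), len 5
Longest length with ≤2 distinct: 5.

5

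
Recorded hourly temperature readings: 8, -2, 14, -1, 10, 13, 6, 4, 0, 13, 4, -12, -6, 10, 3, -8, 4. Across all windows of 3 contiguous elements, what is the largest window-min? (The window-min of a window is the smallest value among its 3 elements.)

Window mins for each of the 15 positions:
[8, -2, 14] → min -2
[-2, 14, -1] → min -2
[14, -1, 10] → min -1
[-1, 10, 13] → min -1
[10, 13, 6] → min 6
[13, 6, 4] → min 4
[6, 4, 0] → min 0
[4, 0, 13] → min 0
[0, 13, 4] → min 0
[13, 4, -12] → min -12
[4, -12, -6] → min -12
[-12, -6, 10] → min -12
[-6, 10, 3] → min -6
[10, 3, -8] → min -8
[3, -8, 4] → min -8
Largest of these is 6.

6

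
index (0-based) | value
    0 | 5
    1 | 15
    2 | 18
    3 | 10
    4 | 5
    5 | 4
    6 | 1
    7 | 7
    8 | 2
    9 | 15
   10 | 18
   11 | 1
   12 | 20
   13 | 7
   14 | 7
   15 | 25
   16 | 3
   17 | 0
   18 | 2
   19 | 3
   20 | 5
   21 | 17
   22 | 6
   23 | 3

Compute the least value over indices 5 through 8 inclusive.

Elements at indices 5..8: 4, 1, 7, 2
min(4, 1, 7, 2) = 1

1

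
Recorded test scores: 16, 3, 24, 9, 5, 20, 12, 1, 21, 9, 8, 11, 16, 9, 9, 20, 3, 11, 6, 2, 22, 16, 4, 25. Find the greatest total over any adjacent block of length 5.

70

(16, 3, 24, 9, 5) → sum 57
(3, 24, 9, 5, 20) → sum 61
(24, 9, 5, 20, 12) → sum 70
(9, 5, 20, 12, 1) → sum 47
(5, 20, 12, 1, 21) → sum 59
(20, 12, 1, 21, 9) → sum 63
(12, 1, 21, 9, 8) → sum 51
(1, 21, 9, 8, 11) → sum 50
(21, 9, 8, 11, 16) → sum 65
(9, 8, 11, 16, 9) → sum 53
(8, 11, 16, 9, 9) → sum 53
(11, 16, 9, 9, 20) → sum 65
(16, 9, 9, 20, 3) → sum 57
(9, 9, 20, 3, 11) → sum 52
(9, 20, 3, 11, 6) → sum 49
(20, 3, 11, 6, 2) → sum 42
(3, 11, 6, 2, 22) → sum 44
(11, 6, 2, 22, 16) → sum 57
(6, 2, 22, 16, 4) → sum 50
(2, 22, 16, 4, 25) → sum 69
Greatest of these is 70.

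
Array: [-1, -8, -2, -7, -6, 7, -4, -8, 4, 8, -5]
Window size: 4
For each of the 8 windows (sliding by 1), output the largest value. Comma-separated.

-1 -8 -2 -7 → max -1
-8 -2 -7 -6 → max -2
-2 -7 -6 7 → max 7
-7 -6 7 -4 → max 7
-6 7 -4 -8 → max 7
7 -4 -8 4 → max 7
-4 -8 4 8 → max 8
-8 4 8 -5 → max 8

-1, -2, 7, 7, 7, 7, 8, 8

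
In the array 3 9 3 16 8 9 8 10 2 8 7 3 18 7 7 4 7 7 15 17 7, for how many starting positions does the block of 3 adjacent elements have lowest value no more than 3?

3 9 3 → min 3  ≤ 3 ✓
9 3 16 → min 3  ≤ 3 ✓
3 16 8 → min 3  ≤ 3 ✓
16 8 9 → min 8
8 9 8 → min 8
9 8 10 → min 8
8 10 2 → min 2  ≤ 3 ✓
10 2 8 → min 2  ≤ 3 ✓
2 8 7 → min 2  ≤ 3 ✓
8 7 3 → min 3  ≤ 3 ✓
7 3 18 → min 3  ≤ 3 ✓
3 18 7 → min 3  ≤ 3 ✓
18 7 7 → min 7
7 7 4 → min 4
7 4 7 → min 4
4 7 7 → min 4
7 7 15 → min 7
7 15 17 → min 7
15 17 7 → min 7
9 windows satisfy the condition.

9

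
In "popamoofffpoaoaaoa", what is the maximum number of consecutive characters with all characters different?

4

[p] len 1
[p, o] len 2
[o, p] len 2
[o, p, a] len 3
[o, p, a, m] len 4
[p, a, m, o] len 4
[o] len 1
[o, f] len 2
[f] len 1
[f] len 1
[f, p] len 2
[f, p, o] len 3
[f, p, o, a] len 4
[a, o] len 2
[o, a] len 2
[a] len 1
[a, o] len 2
[o, a] len 2
Longest all-distinct length: 4.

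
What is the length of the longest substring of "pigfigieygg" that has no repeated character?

[p] len 1
[p, i] len 2
[p, i, g] len 3
[p, i, g, f] len 4
[g, f, i] len 3
[f, i, g] len 3
[g, i] len 2
[g, i, e] len 3
[g, i, e, y] len 4
[i, e, y, g] len 4
[g] len 1
Longest all-distinct length: 4.

4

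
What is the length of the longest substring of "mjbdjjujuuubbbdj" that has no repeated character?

[m] len 1
[m, j] len 2
[m, j, b] len 3
[m, j, b, d] len 4
[b, d, j] len 3
[j] len 1
[j, u] len 2
[u, j] len 2
[j, u] len 2
[u] len 1
[u] len 1
[u, b] len 2
[b] len 1
[b] len 1
[b, d] len 2
[b, d, j] len 3
Longest all-distinct length: 4.

4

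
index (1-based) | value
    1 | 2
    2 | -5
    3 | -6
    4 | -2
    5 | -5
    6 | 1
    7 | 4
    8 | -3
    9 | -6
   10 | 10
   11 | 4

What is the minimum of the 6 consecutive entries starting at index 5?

-6

Elements at indices 5..10: -5, 1, 4, -3, -6, 10
min(-5, 1, 4, -3, -6, 10) = -6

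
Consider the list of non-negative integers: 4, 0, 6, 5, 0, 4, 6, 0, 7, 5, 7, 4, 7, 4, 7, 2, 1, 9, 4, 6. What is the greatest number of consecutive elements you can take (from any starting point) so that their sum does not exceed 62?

14

Extend to the right; shrink from the left whenever the sum exceeds 62:
add 4: [4] sum 4, len 1
add 0: [4, 0] sum 4, len 2
add 6: [4, 0, 6] sum 10, len 3
add 5: [4, 0, 6, 5] sum 15, len 4
add 0: [4, 0, 6, 5, 0] sum 15, len 5
add 4: [4, 0, 6, 5, 0, 4] sum 19, len 6
add 6: [4, 0, 6, 5, 0, 4, 6] sum 25, len 7
add 0: [4, 0, 6, 5, 0, 4, 6, 0] sum 25, len 8
add 7: [4, 0, 6, 5, 0, 4, 6, 0, 7] sum 32, len 9
add 5: [4, 0, 6, 5, 0, 4, 6, 0, 7, 5] sum 37, len 10
add 7: [4, 0, 6, 5, 0, 4, 6, 0, 7, 5, 7] sum 44, len 11
add 4: [4, 0, 6, 5, 0, 4, 6, 0, 7, 5, 7, 4] sum 48, len 12
add 7: [4, 0, 6, 5, 0, 4, 6, 0, 7, 5, 7, 4, 7] sum 55, len 13
add 4: [4, 0, 6, 5, 0, 4, 6, 0, 7, 5, 7, 4, 7, 4] sum 59, len 14
add 7: [0, 6, 5, 0, 4, 6, 0, 7, 5, 7, 4, 7, 4, 7] sum 62, len 14
add 2: [5, 0, 4, 6, 0, 7, 5, 7, 4, 7, 4, 7, 2] sum 58, len 13
add 1: [5, 0, 4, 6, 0, 7, 5, 7, 4, 7, 4, 7, 2, 1] sum 59, len 14
add 9: [6, 0, 7, 5, 7, 4, 7, 4, 7, 2, 1, 9] sum 59, len 12
add 4: [0, 7, 5, 7, 4, 7, 4, 7, 2, 1, 9, 4] sum 57, len 12
add 6: [5, 7, 4, 7, 4, 7, 2, 1, 9, 4, 6] sum 56, len 11
Longest length seen: 14.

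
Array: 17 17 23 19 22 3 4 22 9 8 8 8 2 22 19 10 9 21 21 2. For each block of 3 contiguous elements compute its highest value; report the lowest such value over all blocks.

Window maxs for each of the 18 positions:
[17, 17, 23] → max 23
[17, 23, 19] → max 23
[23, 19, 22] → max 23
[19, 22, 3] → max 22
[22, 3, 4] → max 22
[3, 4, 22] → max 22
[4, 22, 9] → max 22
[22, 9, 8] → max 22
[9, 8, 8] → max 9
[8, 8, 8] → max 8
[8, 8, 2] → max 8
[8, 2, 22] → max 22
[2, 22, 19] → max 22
[22, 19, 10] → max 22
[19, 10, 9] → max 19
[10, 9, 21] → max 21
[9, 21, 21] → max 21
[21, 21, 2] → max 21
Lowest of these is 8.

8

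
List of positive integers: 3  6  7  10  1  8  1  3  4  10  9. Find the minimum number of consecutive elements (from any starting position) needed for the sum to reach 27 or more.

Extend right; whenever the sum reaches 27, record the length and shrink from the left:
add 3: running sum 3 < 27
add 6: running sum 9 < 27
add 7: running sum 16 < 27
add 10: running sum 26 < 27
end 4: [3, 6, 7, 10, 1] sum 27, len 5
end 5: [6, 7, 10, 1, 8] sum 32, len 5
end 6: [7, 10, 1, 8, 1] sum 27, len 5
end 7: [7, 10, 1, 8, 1, 3] sum 30, len 6
end 8: [10, 1, 8, 1, 3, 4] sum 27, len 6
end 9: [1, 8, 1, 3, 4, 10] sum 27, len 6
end 10: [1, 3, 4, 10, 9] sum 27, len 5
Shortest qualifying length: 5.

5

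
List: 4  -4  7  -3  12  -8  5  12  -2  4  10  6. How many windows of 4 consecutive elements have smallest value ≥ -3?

4 -4 7 -3 → min -4
-4 7 -3 12 → min -4
7 -3 12 -8 → min -8
-3 12 -8 5 → min -8
12 -8 5 12 → min -8
-8 5 12 -2 → min -8
5 12 -2 4 → min -2  ≥ -3 ✓
12 -2 4 10 → min -2  ≥ -3 ✓
-2 4 10 6 → min -2  ≥ -3 ✓
3 windows satisfy the condition.

3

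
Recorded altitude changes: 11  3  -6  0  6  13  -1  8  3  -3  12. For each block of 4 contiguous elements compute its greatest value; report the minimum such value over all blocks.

6

Window maxs for each of the 8 positions:
[11, 3, -6, 0] → max 11
[3, -6, 0, 6] → max 6
[-6, 0, 6, 13] → max 13
[0, 6, 13, -1] → max 13
[6, 13, -1, 8] → max 13
[13, -1, 8, 3] → max 13
[-1, 8, 3, -3] → max 8
[8, 3, -3, 12] → max 12
Minimum of these is 6.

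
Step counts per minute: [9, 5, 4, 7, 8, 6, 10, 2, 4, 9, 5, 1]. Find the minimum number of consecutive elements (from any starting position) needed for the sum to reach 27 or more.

4

add 9: running sum 9 < 27
add 5: running sum 14 < 27
add 4: running sum 18 < 27
add 7: running sum 25 < 27
add 8: shortest ending here [9, 5, 4, 7, 8] sum 33, len 5
add 6: shortest ending here [5, 4, 7, 8, 6] sum 30, len 5
add 10: shortest ending here [7, 8, 6, 10] sum 31, len 4
add 2: shortest ending here [7, 8, 6, 10, 2] sum 33, len 5
add 4: shortest ending here [8, 6, 10, 2, 4] sum 30, len 5
add 9: shortest ending here [6, 10, 2, 4, 9] sum 31, len 5
add 5: shortest ending here [10, 2, 4, 9, 5] sum 30, len 5
add 1: shortest ending here [10, 2, 4, 9, 5, 1] sum 31, len 6
Shortest qualifying length: 4.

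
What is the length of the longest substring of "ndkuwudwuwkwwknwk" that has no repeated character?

add n: [n] len 1
add d: [n, d] len 2
add k: [n, d, k] len 3
add u: [n, d, k, u] len 4
add w: [n, d, k, u, w] len 5
add u (repeat u, move left end past it): [w, u] len 2
add d: [w, u, d] len 3
add w (repeat w, move left end past it): [u, d, w] len 3
add u (repeat u, move left end past it): [d, w, u] len 3
add w (repeat w, move left end past it): [u, w] len 2
add k: [u, w, k] len 3
add w (repeat w, move left end past it): [k, w] len 2
add w (repeat w, move left end past it): [w] len 1
add k: [w, k] len 2
add n: [w, k, n] len 3
add w (repeat w, move left end past it): [k, n, w] len 3
add k (repeat k, move left end past it): [n, w, k] len 3
Longest all-distinct length: 5.

5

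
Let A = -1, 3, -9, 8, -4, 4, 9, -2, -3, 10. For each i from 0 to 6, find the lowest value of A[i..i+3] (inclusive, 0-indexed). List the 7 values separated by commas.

-9, -9, -9, -4, -4, -3, -3

[-1, 3, -9, 8] → min -9
[3, -9, 8, -4] → min -9
[-9, 8, -4, 4] → min -9
[8, -4, 4, 9] → min -4
[-4, 4, 9, -2] → min -4
[4, 9, -2, -3] → min -3
[9, -2, -3, 10] → min -3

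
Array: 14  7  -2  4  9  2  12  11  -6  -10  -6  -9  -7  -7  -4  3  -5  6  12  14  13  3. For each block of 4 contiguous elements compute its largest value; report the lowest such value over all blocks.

-6

(14, 7, -2, 4) → max 14
(7, -2, 4, 9) → max 9
(-2, 4, 9, 2) → max 9
(4, 9, 2, 12) → max 12
(9, 2, 12, 11) → max 12
(2, 12, 11, -6) → max 12
(12, 11, -6, -10) → max 12
(11, -6, -10, -6) → max 11
(-6, -10, -6, -9) → max -6
(-10, -6, -9, -7) → max -6
(-6, -9, -7, -7) → max -6
(-9, -7, -7, -4) → max -4
(-7, -7, -4, 3) → max 3
(-7, -4, 3, -5) → max 3
(-4, 3, -5, 6) → max 6
(3, -5, 6, 12) → max 12
(-5, 6, 12, 14) → max 14
(6, 12, 14, 13) → max 14
(12, 14, 13, 3) → max 14
Lowest of these is -6.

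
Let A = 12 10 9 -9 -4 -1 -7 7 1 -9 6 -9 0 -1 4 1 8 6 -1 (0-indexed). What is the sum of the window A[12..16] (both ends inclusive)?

Elements at indices 12..16: 0, -1, 4, 1, 8
sum(0, -1, 4, 1, 8) = 12

12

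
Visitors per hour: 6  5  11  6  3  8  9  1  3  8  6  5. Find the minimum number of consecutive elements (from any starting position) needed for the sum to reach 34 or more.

add 6: running sum 6 < 34
add 5: running sum 11 < 34
add 11: running sum 22 < 34
add 6: running sum 28 < 34
add 3: running sum 31 < 34
end 5: [6, 5, 11, 6, 3, 8] sum 39, len 6
end 6: [11, 6, 3, 8, 9] sum 37, len 5
end 7: [11, 6, 3, 8, 9, 1] sum 38, len 6
end 8: [11, 6, 3, 8, 9, 1, 3] sum 41, len 7
end 9: [6, 3, 8, 9, 1, 3, 8] sum 38, len 7
end 10: [8, 9, 1, 3, 8, 6] sum 35, len 6
end 11: [8, 9, 1, 3, 8, 6, 5] sum 40, len 7
Shortest qualifying length: 5.

5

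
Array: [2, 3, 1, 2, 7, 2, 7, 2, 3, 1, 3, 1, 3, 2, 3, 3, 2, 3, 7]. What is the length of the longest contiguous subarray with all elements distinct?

add 2: [2] len 1
add 3: [2, 3] len 2
add 1: [2, 3, 1] len 3
add 2 (repeat 2, move left end past it): [3, 1, 2] len 3
add 7: [3, 1, 2, 7] len 4
add 2 (repeat 2, move left end past it): [7, 2] len 2
add 7 (repeat 7, move left end past it): [2, 7] len 2
add 2 (repeat 2, move left end past it): [7, 2] len 2
add 3: [7, 2, 3] len 3
add 1: [7, 2, 3, 1] len 4
add 3 (repeat 3, move left end past it): [1, 3] len 2
add 1 (repeat 1, move left end past it): [3, 1] len 2
add 3 (repeat 3, move left end past it): [1, 3] len 2
add 2: [1, 3, 2] len 3
add 3 (repeat 3, move left end past it): [2, 3] len 2
add 3 (repeat 3, move left end past it): [3] len 1
add 2: [3, 2] len 2
add 3 (repeat 3, move left end past it): [2, 3] len 2
add 7: [2, 3, 7] len 3
Longest all-distinct length: 4.

4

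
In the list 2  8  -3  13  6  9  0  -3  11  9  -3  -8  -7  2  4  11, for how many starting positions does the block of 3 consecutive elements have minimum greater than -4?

[2, 8, -3] → min -3  > -4 ✓
[8, -3, 13] → min -3  > -4 ✓
[-3, 13, 6] → min -3  > -4 ✓
[13, 6, 9] → min 6  > -4 ✓
[6, 9, 0] → min 0  > -4 ✓
[9, 0, -3] → min -3  > -4 ✓
[0, -3, 11] → min -3  > -4 ✓
[-3, 11, 9] → min -3  > -4 ✓
[11, 9, -3] → min -3  > -4 ✓
[9, -3, -8] → min -8
[-3, -8, -7] → min -8
[-8, -7, 2] → min -8
[-7, 2, 4] → min -7
[2, 4, 11] → min 2  > -4 ✓
10 windows satisfy the condition.

10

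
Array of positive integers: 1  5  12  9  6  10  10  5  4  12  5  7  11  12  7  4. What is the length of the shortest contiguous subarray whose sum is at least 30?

3

add 1: running sum 1 < 30
add 5: running sum 6 < 30
add 12: running sum 18 < 30
add 9: running sum 27 < 30
add 6: shortest ending here [5, 12, 9, 6] sum 32, len 4
add 10: shortest ending here [12, 9, 6, 10] sum 37, len 4
add 10: shortest ending here [9, 6, 10, 10] sum 35, len 4
add 5: shortest ending here [6, 10, 10, 5] sum 31, len 4
add 4: shortest ending here [6, 10, 10, 5, 4] sum 35, len 5
add 12: shortest ending here [10, 5, 4, 12] sum 31, len 4
add 5: shortest ending here [10, 5, 4, 12, 5] sum 36, len 5
add 7: shortest ending here [5, 4, 12, 5, 7] sum 33, len 5
add 11: shortest ending here [12, 5, 7, 11] sum 35, len 4
add 12: shortest ending here [7, 11, 12] sum 30, len 3
add 7: shortest ending here [11, 12, 7] sum 30, len 3
add 4: shortest ending here [11, 12, 7, 4] sum 34, len 4
Shortest qualifying length: 3.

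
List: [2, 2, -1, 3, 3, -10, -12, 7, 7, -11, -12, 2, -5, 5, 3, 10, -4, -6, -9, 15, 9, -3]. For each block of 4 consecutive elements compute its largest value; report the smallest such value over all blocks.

2

2 2 -1 3 → max 3
2 -1 3 3 → max 3
-1 3 3 -10 → max 3
3 3 -10 -12 → max 3
3 -10 -12 7 → max 7
-10 -12 7 7 → max 7
-12 7 7 -11 → max 7
7 7 -11 -12 → max 7
7 -11 -12 2 → max 7
-11 -12 2 -5 → max 2
-12 2 -5 5 → max 5
2 -5 5 3 → max 5
-5 5 3 10 → max 10
5 3 10 -4 → max 10
3 10 -4 -6 → max 10
10 -4 -6 -9 → max 10
-4 -6 -9 15 → max 15
-6 -9 15 9 → max 15
-9 15 9 -3 → max 15
Smallest of these is 2.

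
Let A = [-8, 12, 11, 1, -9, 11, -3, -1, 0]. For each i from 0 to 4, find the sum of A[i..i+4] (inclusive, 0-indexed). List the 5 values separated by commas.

7, 26, 11, -1, -2

-8 12 11 1 -9 → sum 7
12 11 1 -9 11 → sum 26
11 1 -9 11 -3 → sum 11
1 -9 11 -3 -1 → sum -1
-9 11 -3 -1 0 → sum -2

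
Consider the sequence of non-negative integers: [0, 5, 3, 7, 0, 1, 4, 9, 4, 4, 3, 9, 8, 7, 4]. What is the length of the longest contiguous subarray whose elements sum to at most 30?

8

add 0: [0] sum 0, len 1
add 5: [0, 5] sum 5, len 2
add 3: [0, 5, 3] sum 8, len 3
add 7: [0, 5, 3, 7] sum 15, len 4
add 0: [0, 5, 3, 7, 0] sum 15, len 5
add 1: [0, 5, 3, 7, 0, 1] sum 16, len 6
add 4: [0, 5, 3, 7, 0, 1, 4] sum 20, len 7
add 9: [0, 5, 3, 7, 0, 1, 4, 9] sum 29, len 8
add 4: [3, 7, 0, 1, 4, 9, 4] sum 28, len 7
add 4: [7, 0, 1, 4, 9, 4, 4] sum 29, len 7
add 3: [0, 1, 4, 9, 4, 4, 3] sum 25, len 7
add 9: [9, 4, 4, 3, 9] sum 29, len 5
add 8: [4, 4, 3, 9, 8] sum 28, len 5
add 7: [3, 9, 8, 7] sum 27, len 4
add 4: [9, 8, 7, 4] sum 28, len 4
Longest length seen: 8.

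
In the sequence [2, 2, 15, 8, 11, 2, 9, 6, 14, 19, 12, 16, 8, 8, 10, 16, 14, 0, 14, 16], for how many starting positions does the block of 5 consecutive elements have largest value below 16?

(2, 2, 15, 8, 11) → max 15  < 16 ✓
(2, 15, 8, 11, 2) → max 15  < 16 ✓
(15, 8, 11, 2, 9) → max 15  < 16 ✓
(8, 11, 2, 9, 6) → max 11  < 16 ✓
(11, 2, 9, 6, 14) → max 14  < 16 ✓
(2, 9, 6, 14, 19) → max 19
(9, 6, 14, 19, 12) → max 19
(6, 14, 19, 12, 16) → max 19
(14, 19, 12, 16, 8) → max 19
(19, 12, 16, 8, 8) → max 19
(12, 16, 8, 8, 10) → max 16
(16, 8, 8, 10, 16) → max 16
(8, 8, 10, 16, 14) → max 16
(8, 10, 16, 14, 0) → max 16
(10, 16, 14, 0, 14) → max 16
(16, 14, 0, 14, 16) → max 16
5 windows satisfy the condition.

5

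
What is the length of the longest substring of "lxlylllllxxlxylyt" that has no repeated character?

3

add l: [l] len 1
add x: [l, x] len 2
add l (repeat l, move left end past it): [x, l] len 2
add y: [x, l, y] len 3
add l (repeat l, move left end past it): [y, l] len 2
add l (repeat l, move left end past it): [l] len 1
add l (repeat l, move left end past it): [l] len 1
add l (repeat l, move left end past it): [l] len 1
add l (repeat l, move left end past it): [l] len 1
add x: [l, x] len 2
add x (repeat x, move left end past it): [x] len 1
add l: [x, l] len 2
add x (repeat x, move left end past it): [l, x] len 2
add y: [l, x, y] len 3
add l (repeat l, move left end past it): [x, y, l] len 3
add y (repeat y, move left end past it): [l, y] len 2
add t: [l, y, t] len 3
Longest all-distinct length: 3.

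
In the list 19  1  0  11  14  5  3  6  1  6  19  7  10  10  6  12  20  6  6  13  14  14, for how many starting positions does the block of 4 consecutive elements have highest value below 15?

10

(19, 1, 0, 11) → max 19
(1, 0, 11, 14) → max 14  < 15 ✓
(0, 11, 14, 5) → max 14  < 15 ✓
(11, 14, 5, 3) → max 14  < 15 ✓
(14, 5, 3, 6) → max 14  < 15 ✓
(5, 3, 6, 1) → max 6  < 15 ✓
(3, 6, 1, 6) → max 6  < 15 ✓
(6, 1, 6, 19) → max 19
(1, 6, 19, 7) → max 19
(6, 19, 7, 10) → max 19
(19, 7, 10, 10) → max 19
(7, 10, 10, 6) → max 10  < 15 ✓
(10, 10, 6, 12) → max 12  < 15 ✓
(10, 6, 12, 20) → max 20
(6, 12, 20, 6) → max 20
(12, 20, 6, 6) → max 20
(20, 6, 6, 13) → max 20
(6, 6, 13, 14) → max 14  < 15 ✓
(6, 13, 14, 14) → max 14  < 15 ✓
10 windows satisfy the condition.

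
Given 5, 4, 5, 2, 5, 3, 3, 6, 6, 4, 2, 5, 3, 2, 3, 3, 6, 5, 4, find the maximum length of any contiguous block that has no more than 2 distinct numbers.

4

[5] 1 distinct, len 1
[5, 4] 2 distinct, len 2
[5, 4, 5] 2 distinct, len 3
[5, 2] 2 distinct, len 2
[5, 2, 5] 2 distinct, len 3
[5, 3] 2 distinct, len 2
[5, 3, 3] 2 distinct, len 3
[3, 3, 6] 2 distinct, len 3
[3, 3, 6, 6] 2 distinct, len 4
[6, 6, 4] 2 distinct, len 3
[4, 2] 2 distinct, len 2
[2, 5] 2 distinct, len 2
[5, 3] 2 distinct, len 2
[3, 2] 2 distinct, len 2
[3, 2, 3] 2 distinct, len 3
[3, 2, 3, 3] 2 distinct, len 4
[3, 3, 6] 2 distinct, len 3
[6, 5] 2 distinct, len 2
[5, 4] 2 distinct, len 2
Longest length with ≤2 distinct: 4.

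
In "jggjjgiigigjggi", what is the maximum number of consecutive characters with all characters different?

3

add j: [j] len 1
add g: [j, g] len 2
add g (repeat g, move left end past it): [g] len 1
add j: [g, j] len 2
add j (repeat j, move left end past it): [j] len 1
add g: [j, g] len 2
add i: [j, g, i] len 3
add i (repeat i, move left end past it): [i] len 1
add g: [i, g] len 2
add i (repeat i, move left end past it): [g, i] len 2
add g (repeat g, move left end past it): [i, g] len 2
add j: [i, g, j] len 3
add g (repeat g, move left end past it): [j, g] len 2
add g (repeat g, move left end past it): [g] len 1
add i: [g, i] len 2
Longest all-distinct length: 3.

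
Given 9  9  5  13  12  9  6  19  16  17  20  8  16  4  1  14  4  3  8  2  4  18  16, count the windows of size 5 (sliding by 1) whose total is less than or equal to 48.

9 9 5 13 12 → sum 48  ≤ 48 ✓
9 5 13 12 9 → sum 48  ≤ 48 ✓
5 13 12 9 6 → sum 45  ≤ 48 ✓
13 12 9 6 19 → sum 59
12 9 6 19 16 → sum 62
9 6 19 16 17 → sum 67
6 19 16 17 20 → sum 78
19 16 17 20 8 → sum 80
16 17 20 8 16 → sum 77
17 20 8 16 4 → sum 65
20 8 16 4 1 → sum 49
8 16 4 1 14 → sum 43  ≤ 48 ✓
16 4 1 14 4 → sum 39  ≤ 48 ✓
4 1 14 4 3 → sum 26  ≤ 48 ✓
1 14 4 3 8 → sum 30  ≤ 48 ✓
14 4 3 8 2 → sum 31  ≤ 48 ✓
4 3 8 2 4 → sum 21  ≤ 48 ✓
3 8 2 4 18 → sum 35  ≤ 48 ✓
8 2 4 18 16 → sum 48  ≤ 48 ✓
11 windows satisfy the condition.

11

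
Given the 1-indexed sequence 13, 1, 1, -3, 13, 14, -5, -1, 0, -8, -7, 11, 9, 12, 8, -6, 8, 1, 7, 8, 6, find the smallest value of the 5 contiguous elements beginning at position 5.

Elements at indices 5..9: 13, 14, -5, -1, 0
min(13, 14, -5, -1, 0) = -5

-5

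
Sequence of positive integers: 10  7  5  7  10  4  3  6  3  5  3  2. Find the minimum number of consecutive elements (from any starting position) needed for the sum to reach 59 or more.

add 10: running sum 10 < 59
add 7: running sum 17 < 59
add 5: running sum 22 < 59
add 7: running sum 29 < 59
add 10: running sum 39 < 59
add 4: running sum 43 < 59
add 3: running sum 46 < 59
add 6: running sum 52 < 59
add 3: running sum 55 < 59
end 9: [10, 7, 5, 7, 10, 4, 3, 6, 3, 5] sum 60, len 10
end 10: [10, 7, 5, 7, 10, 4, 3, 6, 3, 5, 3] sum 63, len 11
end 11: [10, 7, 5, 7, 10, 4, 3, 6, 3, 5, 3, 2] sum 65, len 12
Shortest qualifying length: 10.

10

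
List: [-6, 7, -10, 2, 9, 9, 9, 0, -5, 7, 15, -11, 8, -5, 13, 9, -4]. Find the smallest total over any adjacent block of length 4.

-7

Window sums for each of the 14 positions:
[-6, 7, -10, 2] → sum -7
[7, -10, 2, 9] → sum 8
[-10, 2, 9, 9] → sum 10
[2, 9, 9, 9] → sum 29
[9, 9, 9, 0] → sum 27
[9, 9, 0, -5] → sum 13
[9, 0, -5, 7] → sum 11
[0, -5, 7, 15] → sum 17
[-5, 7, 15, -11] → sum 6
[7, 15, -11, 8] → sum 19
[15, -11, 8, -5] → sum 7
[-11, 8, -5, 13] → sum 5
[8, -5, 13, 9] → sum 25
[-5, 13, 9, -4] → sum 13
Smallest of these is -7.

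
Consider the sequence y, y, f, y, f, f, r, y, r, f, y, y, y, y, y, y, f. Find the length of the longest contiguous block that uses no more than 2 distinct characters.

Extend right; when distinct count exceeds 2, shrink from the left:
add y: window [y] (1 distinct), len 1
add y: window [y, y] (1 distinct), len 2
add f: window [y, y, f] (2 distinct), len 3
add y: window [y, y, f, y] (2 distinct), len 4
add f: window [y, y, f, y, f] (2 distinct), len 5
add f: window [y, y, f, y, f, f] (2 distinct), len 6
add r: window [f, f, r] (2 distinct), len 3
add y: window [r, y] (2 distinct), len 2
add r: window [r, y, r] (2 distinct), len 3
add f: window [r, f] (2 distinct), len 2
add y: window [f, y] (2 distinct), len 2
add y: window [f, y, y] (2 distinct), len 3
add y: window [f, y, y, y] (2 distinct), len 4
add y: window [f, y, y, y, y] (2 distinct), len 5
add y: window [f, y, y, y, y, y] (2 distinct), len 6
add y: window [f, y, y, y, y, y, y] (2 distinct), len 7
add f: window [f, y, y, y, y, y, y, f] (2 distinct), len 8
Longest length with ≤2 distinct: 8.

8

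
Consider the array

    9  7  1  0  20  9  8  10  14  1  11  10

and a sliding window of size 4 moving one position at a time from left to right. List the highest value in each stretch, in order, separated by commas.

(9, 7, 1, 0) → max 9
(7, 1, 0, 20) → max 20
(1, 0, 20, 9) → max 20
(0, 20, 9, 8) → max 20
(20, 9, 8, 10) → max 20
(9, 8, 10, 14) → max 14
(8, 10, 14, 1) → max 14
(10, 14, 1, 11) → max 14
(14, 1, 11, 10) → max 14

9, 20, 20, 20, 20, 14, 14, 14, 14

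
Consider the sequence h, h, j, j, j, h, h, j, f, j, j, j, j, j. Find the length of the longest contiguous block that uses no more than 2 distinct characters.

add h: window [h] (1 distinct), len 1
add h: window [h, h] (1 distinct), len 2
add j: window [h, h, j] (2 distinct), len 3
add j: window [h, h, j, j] (2 distinct), len 4
add j: window [h, h, j, j, j] (2 distinct), len 5
add h: window [h, h, j, j, j, h] (2 distinct), len 6
add h: window [h, h, j, j, j, h, h] (2 distinct), len 7
add j: window [h, h, j, j, j, h, h, j] (2 distinct), len 8
add f: window [j, f] (2 distinct), len 2
add j: window [j, f, j] (2 distinct), len 3
add j: window [j, f, j, j] (2 distinct), len 4
add j: window [j, f, j, j, j] (2 distinct), len 5
add j: window [j, f, j, j, j, j] (2 distinct), len 6
add j: window [j, f, j, j, j, j, j] (2 distinct), len 7
Longest length with ≤2 distinct: 8.

8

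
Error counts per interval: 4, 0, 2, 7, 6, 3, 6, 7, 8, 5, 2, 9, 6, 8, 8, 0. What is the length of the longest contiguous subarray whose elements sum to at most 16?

→ 4: sum 4, len 1
→ 0: sum 4, len 2
→ 2: sum 6, len 3
→ 7: sum 13, len 4
→ 6 (dropped 4): sum 15, len 4
→ 3 (dropped 0, 2): sum 16, len 3
→ 6 (dropped 7): sum 15, len 3
→ 7 (dropped 6): sum 16, len 3
→ 8 (dropped 3, 6): sum 15, len 2
→ 5 (dropped 7): sum 13, len 2
→ 2: sum 15, len 3
→ 9 (dropped 8): sum 16, len 3
→ 6 (dropped 5, 2): sum 15, len 2
→ 8 (dropped 9): sum 14, len 2
→ 8 (dropped 6): sum 16, len 2
→ 0: sum 16, len 3
Longest length seen: 4.

4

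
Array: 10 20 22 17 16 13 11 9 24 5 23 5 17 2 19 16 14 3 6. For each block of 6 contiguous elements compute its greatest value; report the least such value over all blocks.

19

[10, 20, 22, 17, 16, 13] → max 22
[20, 22, 17, 16, 13, 11] → max 22
[22, 17, 16, 13, 11, 9] → max 22
[17, 16, 13, 11, 9, 24] → max 24
[16, 13, 11, 9, 24, 5] → max 24
[13, 11, 9, 24, 5, 23] → max 24
[11, 9, 24, 5, 23, 5] → max 24
[9, 24, 5, 23, 5, 17] → max 24
[24, 5, 23, 5, 17, 2] → max 24
[5, 23, 5, 17, 2, 19] → max 23
[23, 5, 17, 2, 19, 16] → max 23
[5, 17, 2, 19, 16, 14] → max 19
[17, 2, 19, 16, 14, 3] → max 19
[2, 19, 16, 14, 3, 6] → max 19
Least of these is 19.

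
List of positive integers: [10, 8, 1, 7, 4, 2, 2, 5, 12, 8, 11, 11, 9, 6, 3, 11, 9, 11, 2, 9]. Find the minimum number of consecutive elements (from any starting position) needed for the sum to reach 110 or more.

add 10: running sum 10 < 110
add 8: running sum 18 < 110
add 1: running sum 19 < 110
add 7: running sum 26 < 110
add 4: running sum 30 < 110
add 2: running sum 32 < 110
add 2: running sum 34 < 110
add 5: running sum 39 < 110
add 12: running sum 51 < 110
add 8: running sum 59 < 110
add 11: running sum 70 < 110
add 11: running sum 81 < 110
add 9: running sum 90 < 110
add 6: running sum 96 < 110
add 3: running sum 99 < 110
end 15: [10, 8, 1, 7, 4, 2, 2, 5, 12, 8, 11, 11, 9, 6, 3, 11] sum 110, len 16
end 16: [10, 8, 1, 7, 4, 2, 2, 5, 12, 8, 11, 11, 9, 6, 3, 11, 9] sum 119, len 17
end 17: [7, 4, 2, 2, 5, 12, 8, 11, 11, 9, 6, 3, 11, 9, 11] sum 111, len 15
end 18: [7, 4, 2, 2, 5, 12, 8, 11, 11, 9, 6, 3, 11, 9, 11, 2] sum 113, len 16
end 19: [2, 2, 5, 12, 8, 11, 11, 9, 6, 3, 11, 9, 11, 2, 9] sum 111, len 15
Shortest qualifying length: 15.

15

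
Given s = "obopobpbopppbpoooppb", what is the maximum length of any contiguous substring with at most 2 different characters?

add o: window [o] (1 distinct), len 1
add b: window [o, b] (2 distinct), len 2
add o: window [o, b, o] (2 distinct), len 3
add p: window [o, p] (2 distinct), len 2
add o: window [o, p, o] (2 distinct), len 3
add b: window [o, b] (2 distinct), len 2
add p: window [b, p] (2 distinct), len 2
add b: window [b, p, b] (2 distinct), len 3
add o: window [b, o] (2 distinct), len 2
add p: window [o, p] (2 distinct), len 2
add p: window [o, p, p] (2 distinct), len 3
add p: window [o, p, p, p] (2 distinct), len 4
add b: window [p, p, p, b] (2 distinct), len 4
add p: window [p, p, p, b, p] (2 distinct), len 5
add o: window [p, o] (2 distinct), len 2
add o: window [p, o, o] (2 distinct), len 3
add o: window [p, o, o, o] (2 distinct), len 4
add p: window [p, o, o, o, p] (2 distinct), len 5
add p: window [p, o, o, o, p, p] (2 distinct), len 6
add b: window [p, p, b] (2 distinct), len 3
Longest length with ≤2 distinct: 6.

6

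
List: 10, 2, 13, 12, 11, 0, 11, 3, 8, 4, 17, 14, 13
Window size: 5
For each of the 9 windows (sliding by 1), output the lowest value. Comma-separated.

2, 0, 0, 0, 0, 0, 3, 3, 4

(10, 2, 13, 12, 11) → min 2
(2, 13, 12, 11, 0) → min 0
(13, 12, 11, 0, 11) → min 0
(12, 11, 0, 11, 3) → min 0
(11, 0, 11, 3, 8) → min 0
(0, 11, 3, 8, 4) → min 0
(11, 3, 8, 4, 17) → min 3
(3, 8, 4, 17, 14) → min 3
(8, 4, 17, 14, 13) → min 4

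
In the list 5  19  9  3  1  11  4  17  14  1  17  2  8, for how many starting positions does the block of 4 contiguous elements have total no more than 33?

5

(5, 19, 9, 3) → sum 36
(19, 9, 3, 1) → sum 32  ≤ 33 ✓
(9, 3, 1, 11) → sum 24  ≤ 33 ✓
(3, 1, 11, 4) → sum 19  ≤ 33 ✓
(1, 11, 4, 17) → sum 33  ≤ 33 ✓
(11, 4, 17, 14) → sum 46
(4, 17, 14, 1) → sum 36
(17, 14, 1, 17) → sum 49
(14, 1, 17, 2) → sum 34
(1, 17, 2, 8) → sum 28  ≤ 33 ✓
5 windows satisfy the condition.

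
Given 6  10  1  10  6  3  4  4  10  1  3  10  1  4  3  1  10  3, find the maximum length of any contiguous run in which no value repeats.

5

[6] len 1
[6, 10] len 2
[6, 10, 1] len 3
[1, 10] len 2
[1, 10, 6] len 3
[1, 10, 6, 3] len 4
[1, 10, 6, 3, 4] len 5
[4] len 1
[4, 10] len 2
[4, 10, 1] len 3
[4, 10, 1, 3] len 4
[1, 3, 10] len 3
[3, 10, 1] len 3
[3, 10, 1, 4] len 4
[10, 1, 4, 3] len 4
[4, 3, 1] len 3
[4, 3, 1, 10] len 4
[1, 10, 3] len 3
Longest all-distinct length: 5.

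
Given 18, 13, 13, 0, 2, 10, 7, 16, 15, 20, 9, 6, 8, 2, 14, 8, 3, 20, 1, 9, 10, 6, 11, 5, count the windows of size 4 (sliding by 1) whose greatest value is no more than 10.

3

[18, 13, 13, 0] → max 18
[13, 13, 0, 2] → max 13
[13, 0, 2, 10] → max 13
[0, 2, 10, 7] → max 10  ≤ 10 ✓
[2, 10, 7, 16] → max 16
[10, 7, 16, 15] → max 16
[7, 16, 15, 20] → max 20
[16, 15, 20, 9] → max 20
[15, 20, 9, 6] → max 20
[20, 9, 6, 8] → max 20
[9, 6, 8, 2] → max 9  ≤ 10 ✓
[6, 8, 2, 14] → max 14
[8, 2, 14, 8] → max 14
[2, 14, 8, 3] → max 14
[14, 8, 3, 20] → max 20
[8, 3, 20, 1] → max 20
[3, 20, 1, 9] → max 20
[20, 1, 9, 10] → max 20
[1, 9, 10, 6] → max 10  ≤ 10 ✓
[9, 10, 6, 11] → max 11
[10, 6, 11, 5] → max 11
3 windows satisfy the condition.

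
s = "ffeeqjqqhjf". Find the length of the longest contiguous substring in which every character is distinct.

[f] len 1
[f] len 1
[f, e] len 2
[e] len 1
[e, q] len 2
[e, q, j] len 3
[j, q] len 2
[q] len 1
[q, h] len 2
[q, h, j] len 3
[q, h, j, f] len 4
Longest all-distinct length: 4.

4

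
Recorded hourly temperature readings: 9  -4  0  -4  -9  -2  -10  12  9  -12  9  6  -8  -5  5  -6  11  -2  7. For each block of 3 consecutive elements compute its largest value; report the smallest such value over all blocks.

[9, -4, 0] → max 9
[-4, 0, -4] → max 0
[0, -4, -9] → max 0
[-4, -9, -2] → max -2
[-9, -2, -10] → max -2
[-2, -10, 12] → max 12
[-10, 12, 9] → max 12
[12, 9, -12] → max 12
[9, -12, 9] → max 9
[-12, 9, 6] → max 9
[9, 6, -8] → max 9
[6, -8, -5] → max 6
[-8, -5, 5] → max 5
[-5, 5, -6] → max 5
[5, -6, 11] → max 11
[-6, 11, -2] → max 11
[11, -2, 7] → max 11
Smallest of these is -2.

-2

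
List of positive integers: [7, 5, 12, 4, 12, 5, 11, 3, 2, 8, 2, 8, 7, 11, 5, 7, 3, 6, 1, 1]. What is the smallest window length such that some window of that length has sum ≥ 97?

14

Extend right; whenever the sum reaches 97, record the length and shrink from the left:
add 7: running sum 7 < 97
add 5: running sum 12 < 97
add 12: running sum 24 < 97
add 4: running sum 28 < 97
add 12: running sum 40 < 97
add 5: running sum 45 < 97
add 11: running sum 56 < 97
add 3: running sum 59 < 97
add 2: running sum 61 < 97
add 8: running sum 69 < 97
add 2: running sum 71 < 97
add 8: running sum 79 < 97
add 7: running sum 86 < 97
add 11: shortest ending here [7, 5, 12, 4, 12, 5, 11, 3, 2, 8, 2, 8, 7, 11] sum 97, len 14
add 5: shortest ending here [7, 5, 12, 4, 12, 5, 11, 3, 2, 8, 2, 8, 7, 11, 5] sum 102, len 15
add 7: shortest ending here [12, 4, 12, 5, 11, 3, 2, 8, 2, 8, 7, 11, 5, 7] sum 97, len 14
add 3: shortest ending here [12, 4, 12, 5, 11, 3, 2, 8, 2, 8, 7, 11, 5, 7, 3] sum 100, len 15
add 6: shortest ending here [12, 4, 12, 5, 11, 3, 2, 8, 2, 8, 7, 11, 5, 7, 3, 6] sum 106, len 16
add 1: shortest ending here [12, 4, 12, 5, 11, 3, 2, 8, 2, 8, 7, 11, 5, 7, 3, 6, 1] sum 107, len 17
add 1: shortest ending here [12, 4, 12, 5, 11, 3, 2, 8, 2, 8, 7, 11, 5, 7, 3, 6, 1, 1] sum 108, len 18
Shortest qualifying length: 14.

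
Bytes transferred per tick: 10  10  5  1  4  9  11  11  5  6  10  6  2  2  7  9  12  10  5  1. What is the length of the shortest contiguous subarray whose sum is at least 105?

14

add 10: running sum 10 < 105
add 10: running sum 20 < 105
add 5: running sum 25 < 105
add 1: running sum 26 < 105
add 4: running sum 30 < 105
add 9: running sum 39 < 105
add 11: running sum 50 < 105
add 11: running sum 61 < 105
add 5: running sum 66 < 105
add 6: running sum 72 < 105
add 10: running sum 82 < 105
add 6: running sum 88 < 105
add 2: running sum 90 < 105
add 2: running sum 92 < 105
add 7: running sum 99 < 105
add 9: shortest ending here [10, 10, 5, 1, 4, 9, 11, 11, 5, 6, 10, 6, 2, 2, 7, 9] sum 108, len 16
add 12: shortest ending here [10, 5, 1, 4, 9, 11, 11, 5, 6, 10, 6, 2, 2, 7, 9, 12] sum 110, len 16
add 10: shortest ending here [1, 4, 9, 11, 11, 5, 6, 10, 6, 2, 2, 7, 9, 12, 10] sum 105, len 15
add 5: shortest ending here [9, 11, 11, 5, 6, 10, 6, 2, 2, 7, 9, 12, 10, 5] sum 105, len 14
add 1: shortest ending here [9, 11, 11, 5, 6, 10, 6, 2, 2, 7, 9, 12, 10, 5, 1] sum 106, len 15
Shortest qualifying length: 14.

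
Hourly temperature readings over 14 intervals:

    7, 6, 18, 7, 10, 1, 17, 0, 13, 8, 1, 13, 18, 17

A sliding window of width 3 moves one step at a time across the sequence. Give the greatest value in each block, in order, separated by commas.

18, 18, 18, 10, 17, 17, 17, 13, 13, 13, 18, 18

(7, 6, 18) → max 18
(6, 18, 7) → max 18
(18, 7, 10) → max 18
(7, 10, 1) → max 10
(10, 1, 17) → max 17
(1, 17, 0) → max 17
(17, 0, 13) → max 17
(0, 13, 8) → max 13
(13, 8, 1) → max 13
(8, 1, 13) → max 13
(1, 13, 18) → max 18
(13, 18, 17) → max 18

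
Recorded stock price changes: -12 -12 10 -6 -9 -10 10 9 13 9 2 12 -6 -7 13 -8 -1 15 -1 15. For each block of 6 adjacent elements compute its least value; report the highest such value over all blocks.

2

Window mins for each of the 15 positions:
-12 -12 10 -6 -9 -10 → min -12
-12 10 -6 -9 -10 10 → min -12
10 -6 -9 -10 10 9 → min -10
-6 -9 -10 10 9 13 → min -10
-9 -10 10 9 13 9 → min -10
-10 10 9 13 9 2 → min -10
10 9 13 9 2 12 → min 2
9 13 9 2 12 -6 → min -6
13 9 2 12 -6 -7 → min -7
9 2 12 -6 -7 13 → min -7
2 12 -6 -7 13 -8 → min -8
12 -6 -7 13 -8 -1 → min -8
-6 -7 13 -8 -1 15 → min -8
-7 13 -8 -1 15 -1 → min -8
13 -8 -1 15 -1 15 → min -8
Highest of these is 2.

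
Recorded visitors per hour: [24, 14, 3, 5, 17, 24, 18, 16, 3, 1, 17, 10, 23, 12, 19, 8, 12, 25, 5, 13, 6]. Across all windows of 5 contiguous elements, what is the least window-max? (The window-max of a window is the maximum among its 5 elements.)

17

24 14 3 5 17 → max 24
14 3 5 17 24 → max 24
3 5 17 24 18 → max 24
5 17 24 18 16 → max 24
17 24 18 16 3 → max 24
24 18 16 3 1 → max 24
18 16 3 1 17 → max 18
16 3 1 17 10 → max 17
3 1 17 10 23 → max 23
1 17 10 23 12 → max 23
17 10 23 12 19 → max 23
10 23 12 19 8 → max 23
23 12 19 8 12 → max 23
12 19 8 12 25 → max 25
19 8 12 25 5 → max 25
8 12 25 5 13 → max 25
12 25 5 13 6 → max 25
Least of these is 17.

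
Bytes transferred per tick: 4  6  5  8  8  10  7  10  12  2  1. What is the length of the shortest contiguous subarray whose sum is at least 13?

Extend right; whenever the sum reaches 13, record the length and shrink from the left:
add 4: running sum 4 < 13
add 6: running sum 10 < 13
add 5: shortest ending here [4, 6, 5] sum 15, len 3
add 8: shortest ending here [5, 8] sum 13, len 2
add 8: shortest ending here [8, 8] sum 16, len 2
add 10: shortest ending here [8, 10] sum 18, len 2
add 7: shortest ending here [10, 7] sum 17, len 2
add 10: shortest ending here [7, 10] sum 17, len 2
add 12: shortest ending here [10, 12] sum 22, len 2
add 2: shortest ending here [12, 2] sum 14, len 2
add 1: shortest ending here [12, 2, 1] sum 15, len 3
Shortest qualifying length: 2.

2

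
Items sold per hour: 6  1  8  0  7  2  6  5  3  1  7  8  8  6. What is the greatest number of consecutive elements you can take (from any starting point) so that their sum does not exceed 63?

Extend to the right; shrink from the left whenever the sum exceeds 63:
add 6: [6] sum 6, len 1
add 1: [6, 1] sum 7, len 2
add 8: [6, 1, 8] sum 15, len 3
add 0: [6, 1, 8, 0] sum 15, len 4
add 7: [6, 1, 8, 0, 7] sum 22, len 5
add 2: [6, 1, 8, 0, 7, 2] sum 24, len 6
add 6: [6, 1, 8, 0, 7, 2, 6] sum 30, len 7
add 5: [6, 1, 8, 0, 7, 2, 6, 5] sum 35, len 8
add 3: [6, 1, 8, 0, 7, 2, 6, 5, 3] sum 38, len 9
add 1: [6, 1, 8, 0, 7, 2, 6, 5, 3, 1] sum 39, len 10
add 7: [6, 1, 8, 0, 7, 2, 6, 5, 3, 1, 7] sum 46, len 11
add 8: [6, 1, 8, 0, 7, 2, 6, 5, 3, 1, 7, 8] sum 54, len 12
add 8: [6, 1, 8, 0, 7, 2, 6, 5, 3, 1, 7, 8, 8] sum 62, len 13
add 6: [1, 8, 0, 7, 2, 6, 5, 3, 1, 7, 8, 8, 6] sum 62, len 13
Longest length seen: 13.

13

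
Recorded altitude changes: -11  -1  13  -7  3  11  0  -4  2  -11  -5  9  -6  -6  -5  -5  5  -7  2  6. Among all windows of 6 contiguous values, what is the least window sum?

[-11, -1, 13, -7, 3, 11] → sum 8
[-1, 13, -7, 3, 11, 0] → sum 19
[13, -7, 3, 11, 0, -4] → sum 16
[-7, 3, 11, 0, -4, 2] → sum 5
[3, 11, 0, -4, 2, -11] → sum 1
[11, 0, -4, 2, -11, -5] → sum -7
[0, -4, 2, -11, -5, 9] → sum -9
[-4, 2, -11, -5, 9, -6] → sum -15
[2, -11, -5, 9, -6, -6] → sum -17
[-11, -5, 9, -6, -6, -5] → sum -24
[-5, 9, -6, -6, -5, -5] → sum -18
[9, -6, -6, -5, -5, 5] → sum -8
[-6, -6, -5, -5, 5, -7] → sum -24
[-6, -5, -5, 5, -7, 2] → sum -16
[-5, -5, 5, -7, 2, 6] → sum -4
Least of these is -24.

-24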